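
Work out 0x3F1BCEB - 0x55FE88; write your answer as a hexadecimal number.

0x39BBE63

Subtract column by column in base 16:
  B-8 → 3
  E-8 → 6
  C-E → E (borrow)
  B-F-1 → B (borrow)
  1-5-1 → B (borrow)
  F-5-1 → 9
  3-0 → 3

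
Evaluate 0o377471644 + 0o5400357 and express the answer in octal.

Add column by column in base 8, right to left:
  4+7 = 3 carry 1
  4+5+1 = 2 carry 1
  6+3+1 = 2 carry 1
  1+0+1 = 2
  7+0 = 7
  4+4 = 0 carry 1
  7+5+1 = 5 carry 1
  7+0+1 = 0 carry 1
  3+0+1 = 4

0o405072223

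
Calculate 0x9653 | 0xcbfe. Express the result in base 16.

OR each hex digit independently (no carries):
  9|c=d, 6|b=f, 5|f=f, 3|e=f

0xdfff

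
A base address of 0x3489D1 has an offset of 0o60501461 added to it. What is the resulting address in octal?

0x3489D1 = 0o15104721 in octal.
Add column by column in base 8, right to left:
  1+1 = 2
  2+6 = 0 carry 1
  7+4+1 = 4 carry 1
  4+1+1 = 6
  0+0 = 0
  1+5 = 6
  5+0 = 5
  1+6 = 7

0o75606402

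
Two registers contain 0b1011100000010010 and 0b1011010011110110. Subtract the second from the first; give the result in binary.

0b1100011100

Subtract column by column in base 2:
  0-0 → 0
  1-1 → 0
  0-1 → 1 (borrow)
  0-0-1 → 1 (borrow)
  1-1-1 → 1 (borrow)
  0-1-1 → 0 (borrow)
  0-1-1 → 0 (borrow)
  0-1-1 → 0 (borrow)
  0-0-1 → 1 (borrow)
  0-0-1 → 1 (borrow)
  0-1-1 → 0 (borrow)
  1-0-1 → 0
  1-1 → 0
  1-1 → 0
  0-0 → 0
  1-1 → 0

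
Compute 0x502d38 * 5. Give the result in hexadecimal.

Multiply each base-16 digit by 5, carrying:
  8×5 = 40 → write 8 carry 2
  3×5+2 = 17 → write 1 carry 1
  d×5+1 = 66 → write 2 carry 4
  2×5+4 = 14 → write e
  0×5 = 0 → write 0
  5×5 = 25 → write 9 carry 1
  remaining carry: 1

0x190e218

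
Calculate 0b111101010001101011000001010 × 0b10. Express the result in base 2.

Multiply each base-2 digit by 2, carrying:
  0×2 = 0 → write 0
  1×2 = 2 → write 0 carry 1
  0×2+1 = 1 → write 1
  1×2 = 2 → write 0 carry 1
  0×2+1 = 1 → write 1
  0×2 = 0 → write 0
  0×2 = 0 → write 0
  0×2 = 0 → write 0
  0×2 = 0 → write 0
  1×2 = 2 → write 0 carry 1
  1×2+1 = 3 → write 1 carry 1
  0×2+1 = 1 → write 1
  1×2 = 2 → write 0 carry 1
  0×2+1 = 1 → write 1
  1×2 = 2 → write 0 carry 1
  1×2+1 = 3 → write 1 carry 1
  0×2+1 = 1 → write 1
  0×2 = 0 → write 0
  0×2 = 0 → write 0
  1×2 = 2 → write 0 carry 1
  0×2+1 = 1 → write 1
  1×2 = 2 → write 0 carry 1
  0×2+1 = 1 → write 1
  1×2 = 2 → write 0 carry 1
  1×2+1 = 3 → write 1 carry 1
  1×2+1 = 3 → write 1 carry 1
  1×2+1 = 3 → write 1 carry 1
  remaining carry: 1

0b1111010100011010110000010100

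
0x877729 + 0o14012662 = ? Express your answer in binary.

0x877729 = 0b100001110111011100101001 in binary.
0o14012662 = 0b1100000001010110110010 in binary.
Add column by column in base 2, right to left:
  1+0 = 1
  0+1 = 1
  0+0 = 0
  1+0 = 1
  0+1 = 1
  1+1 = 0 carry 1
  0+0+1 = 1
  0+1 = 1
  1+1 = 0 carry 1
  1+0+1 = 0 carry 1
  1+1+1 = 1 carry 1
  0+0+1 = 1
  1+1 = 0 carry 1
  1+0+1 = 0 carry 1
  1+0+1 = 0 carry 1
  0+0+1 = 1
  1+0 = 1
  1+0 = 1
  1+0 = 1
  0+0 = 0
  0+1 = 1
  0+1 = 1
  0+0 = 0
  1+0 = 1

0b101101111000110011011011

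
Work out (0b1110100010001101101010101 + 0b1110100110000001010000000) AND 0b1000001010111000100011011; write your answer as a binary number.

0b1000001000001000100010001

Add column by column in base 2, right to left:
  1+0 = 1
  0+0 = 0
  1+0 = 1
  0+0 = 0
  1+0 = 1
  0+0 = 0
  1+0 = 1
  0+1 = 1
  1+0 = 1
  1+1 = 0 carry 1
  0+0+1 = 1
  1+0 = 1
  1+0 = 1
  0+0 = 0
  0+0 = 0
  0+0 = 0
  1+1 = 0 carry 1
  0+1+1 = 0 carry 1
  0+0+1 = 1
  0+0 = 0
  1+1 = 0 carry 1
  0+0+1 = 1
  1+1 = 0 carry 1
  1+1+1 = 1 carry 1
  1+1+1 = 1 carry 1
  final carry 1
Sum = 0b11101001000001110111010101; now AND with 0b1000001010111000100011011:
  11101001000001110111010101
& 01000001010111000100011011
= 01000001000001000100010001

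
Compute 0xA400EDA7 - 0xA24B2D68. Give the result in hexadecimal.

0x1B5C03F

Subtract column by column in base 16:
  7-8 → F (borrow)
  A-6-1 → 3
  D-D → 0
  E-2 → C
  0-B → 5 (borrow)
  0-4-1 → B (borrow)
  4-2-1 → 1
  A-A → 0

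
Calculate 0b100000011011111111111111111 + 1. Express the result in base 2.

0b100000011100000000000000000

The trailing 17 digits are 1 (max in base 2), so adding 1 cascades: they roll to 0 and the next digit up increments.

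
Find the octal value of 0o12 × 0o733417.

Multiply each base-8 digit by 10, carrying:
  7×10 = 70 → write 6 carry 8
  1×10+8 = 18 → write 2 carry 2
  4×10+2 = 42 → write 2 carry 5
  3×10+5 = 35 → write 3 carry 4
  3×10+4 = 34 → write 2 carry 4
  7×10+4 = 74 → write 2 carry 9
  remaining carry: 11

0o11223226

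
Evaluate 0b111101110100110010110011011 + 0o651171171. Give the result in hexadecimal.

0b111101110100110010110011011 = 0x7ba659b in hexadecimal.
0o651171171 = 0x6a4f279 in hexadecimal.
Add column by column in base 16, right to left:
  b+9 = 4 carry 1
  9+7+1 = 1 carry 1
  5+2+1 = 8
  6+f = 5 carry 1
  a+4+1 = f
  b+a = 5 carry 1
  7+6+1 = e

0xe5f5814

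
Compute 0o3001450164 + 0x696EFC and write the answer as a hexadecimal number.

0x186FBF70

0o3001450164 = 0x18065074 in hexadecimal.
Add column by column in base 16, right to left:
  4+C = 0 carry 1
  7+F+1 = 7 carry 1
  0+E+1 = F
  5+6 = B
  6+9 = F
  0+6 = 6
  8+0 = 8
  1+0 = 1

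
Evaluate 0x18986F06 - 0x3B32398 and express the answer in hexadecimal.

0x14E54B6E

Subtract column by column in base 16:
  6-8 → E (borrow)
  0-9-1 → 6 (borrow)
  F-3-1 → B
  6-2 → 4
  8-3 → 5
  9-B → E (borrow)
  8-3-1 → 4
  1-0 → 1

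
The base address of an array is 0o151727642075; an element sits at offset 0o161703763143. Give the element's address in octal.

Add column by column in base 8, right to left:
  5+3 = 0 carry 1
  7+4+1 = 4 carry 1
  0+1+1 = 2
  2+3 = 5
  4+6 = 2 carry 1
  6+7+1 = 6 carry 1
  7+3+1 = 3 carry 1
  2+0+1 = 3
  7+7 = 6 carry 1
  1+1+1 = 3
  5+6 = 3 carry 1
  1+1+1 = 3

0o333633625240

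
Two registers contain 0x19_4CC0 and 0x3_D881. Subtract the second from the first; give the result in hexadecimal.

0x15743F

Subtract column by column in base 16:
  0-1 → F (borrow)
  C-8-1 → 3
  C-8 → 4
  4-D → 7 (borrow)
  9-3-1 → 5
  1-0 → 1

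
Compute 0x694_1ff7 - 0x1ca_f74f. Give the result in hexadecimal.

0x4c928a8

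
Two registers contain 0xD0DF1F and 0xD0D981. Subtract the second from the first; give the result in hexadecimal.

Subtract column by column in base 16:
  F-1 → E
  1-8 → 9 (borrow)
  F-9-1 → 5
  D-D → 0
  0-0 → 0
  D-D → 0

0x59E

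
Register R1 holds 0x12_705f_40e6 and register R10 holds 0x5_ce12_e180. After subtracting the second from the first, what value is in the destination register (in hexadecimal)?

Subtract column by column in base 16:
  6-0 → 6
  e-8 → 6
  0-1 → f (borrow)
  4-e-1 → 5 (borrow)
  f-2-1 → c
  5-1 → 4
  0-e → 2 (borrow)
  7-c-1 → a (borrow)
  2-5-1 → c (borrow)
  1-0-1 → 0

0xca24c5f66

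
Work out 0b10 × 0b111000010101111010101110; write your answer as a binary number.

Multiply each base-2 digit by 2, carrying:
  0×2 = 0 → write 0
  1×2 = 2 → write 0 carry 1
  1×2+1 = 3 → write 1 carry 1
  1×2+1 = 3 → write 1 carry 1
  0×2+1 = 1 → write 1
  1×2 = 2 → write 0 carry 1
  0×2+1 = 1 → write 1
  1×2 = 2 → write 0 carry 1
  0×2+1 = 1 → write 1
  1×2 = 2 → write 0 carry 1
  1×2+1 = 3 → write 1 carry 1
  1×2+1 = 3 → write 1 carry 1
  1×2+1 = 3 → write 1 carry 1
  0×2+1 = 1 → write 1
  1×2 = 2 → write 0 carry 1
  0×2+1 = 1 → write 1
  1×2 = 2 → write 0 carry 1
  0×2+1 = 1 → write 1
  0×2 = 0 → write 0
  0×2 = 0 → write 0
  0×2 = 0 → write 0
  1×2 = 2 → write 0 carry 1
  1×2+1 = 3 → write 1 carry 1
  1×2+1 = 3 → write 1 carry 1
  remaining carry: 1

0b1110000101011110101011100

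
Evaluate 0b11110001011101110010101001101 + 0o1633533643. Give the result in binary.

0o1633533643 = 0b1110011011101011011110100011 in binary.
Add column by column in base 2, right to left:
  1+1 = 0 carry 1
  0+1+1 = 0 carry 1
  1+0+1 = 0 carry 1
  1+0+1 = 0 carry 1
  0+0+1 = 1
  0+1 = 1
  1+0 = 1
  0+1 = 1
  1+1 = 0 carry 1
  0+1+1 = 0 carry 1
  1+1+1 = 1 carry 1
  0+0+1 = 1
  0+1 = 1
  1+1 = 0 carry 1
  1+0+1 = 0 carry 1
  1+1+1 = 1 carry 1
  0+0+1 = 1
  1+1 = 0 carry 1
  1+1+1 = 1 carry 1
  1+1+1 = 1 carry 1
  0+0+1 = 1
  1+1 = 0 carry 1
  0+1+1 = 0 carry 1
  0+0+1 = 1
  0+0 = 0
  1+1 = 0 carry 1
  1+1+1 = 1 carry 1
  1+1+1 = 1 carry 1
  1+0+1 = 0 carry 1
  final carry 1

0b101100100111011001110011110000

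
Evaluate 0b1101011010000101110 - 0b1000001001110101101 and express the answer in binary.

0b101010000010000001

Subtract column by column in base 2:
  0-1 → 1 (borrow)
  1-0-1 → 0
  1-1 → 0
  1-1 → 0
  0-0 → 0
  1-1 → 0
  0-0 → 0
  0-1 → 1 (borrow)
  0-1-1 → 0 (borrow)
  0-1-1 → 0 (borrow)
  1-0-1 → 0
  0-0 → 0
  1-1 → 0
  1-0 → 1
  0-0 → 0
  1-0 → 1
  0-0 → 0
  1-0 → 1
  1-1 → 0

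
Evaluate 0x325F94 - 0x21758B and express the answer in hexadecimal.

0x10EA09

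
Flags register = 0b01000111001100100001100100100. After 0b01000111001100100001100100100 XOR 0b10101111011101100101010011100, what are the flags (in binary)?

0b11101000010001000100110111000

XOR bit by bit (1 where the bits differ):
  01000111001100100001100100100
^ 10101111011101100101010011100
= 11101000010001000100110111000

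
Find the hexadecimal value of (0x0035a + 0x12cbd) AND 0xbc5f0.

Add column by column in base 16, right to left:
  a+d = 7 carry 1
  5+b+1 = 1 carry 1
  3+c+1 = 0 carry 1
  0+2+1 = 3
  0+1 = 1
Sum = 0x13017; now AND with 0xbc5f0:
  1&b=1, 3&c=0, 0&5=0, 1&f=1, 7&0=0

0x10010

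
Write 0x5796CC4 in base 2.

0b101011110010110110011000100

Expand each hex digit to 4 bits: 5=0101 7=0111 9=1001 6=0110 C=1100 C=1100 4=0100.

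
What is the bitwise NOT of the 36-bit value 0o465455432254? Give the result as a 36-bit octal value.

Each oct digit d becomes 7−d:
  4→3, 6→1, 5→2, 4→3, 5→2, 5→2, 4→3, 3→4, 2→5, 2→5, 5→2, 4→3

0o312322345523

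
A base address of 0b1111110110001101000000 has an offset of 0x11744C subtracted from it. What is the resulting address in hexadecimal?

0x2DEEF4

0b1111110110001101000000 = 0x3F6340 in hexadecimal.
Subtract column by column in base 16:
  0-C → 4 (borrow)
  4-4-1 → F (borrow)
  3-4-1 → E (borrow)
  6-7-1 → E (borrow)
  F-1-1 → D
  3-1 → 2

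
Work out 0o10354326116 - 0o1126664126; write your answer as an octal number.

0o7225441770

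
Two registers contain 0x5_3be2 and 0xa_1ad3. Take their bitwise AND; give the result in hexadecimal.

0x01ac2

AND each hex digit independently (no carries):
  5&a=0, 3&1=1, b&a=a, e&d=c, 2&3=2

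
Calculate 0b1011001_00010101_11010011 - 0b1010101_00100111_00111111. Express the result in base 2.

0b111110111010010100

Subtract column by column in base 2:
  1-1 → 0
  1-1 → 0
  0-1 → 1 (borrow)
  0-1-1 → 0 (borrow)
  1-1-1 → 1 (borrow)
  0-1-1 → 0 (borrow)
  1-0-1 → 0
  1-0 → 1
  1-1 → 0
  0-1 → 1 (borrow)
  1-1-1 → 1 (borrow)
  0-0-1 → 1 (borrow)
  1-0-1 → 0
  0-1 → 1 (borrow)
  0-0-1 → 1 (borrow)
  0-0-1 → 1 (borrow)
  1-1-1 → 1 (borrow)
  0-0-1 → 1 (borrow)
  0-1-1 → 0 (borrow)
  1-0-1 → 0
  1-1 → 0
  0-0 → 0
  1-1 → 0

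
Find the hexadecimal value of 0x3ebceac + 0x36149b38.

0x3a0069e4

Add column by column in base 16, right to left:
  c+8 = 4 carry 1
  a+3+1 = e
  e+b = 9 carry 1
  c+9+1 = 6 carry 1
  b+4+1 = 0 carry 1
  e+1+1 = 0 carry 1
  3+6+1 = a
  0+3 = 3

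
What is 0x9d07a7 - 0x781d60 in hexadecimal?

0x24ea47

Subtract column by column in base 16:
  7-0 → 7
  a-6 → 4
  7-d → a (borrow)
  0-1-1 → e (borrow)
  d-8-1 → 4
  9-7 → 2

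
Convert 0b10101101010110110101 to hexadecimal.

Group the bits into nibbles: 1010 1101 0101 1011 0101 → AD5B5.

0xAD5B5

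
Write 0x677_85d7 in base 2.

Expand each hex digit to 4 bits: 6=0110 7=0111 7=0111 8=1000 5=0101 d=1101 7=0111.

0b110011101111000010111010111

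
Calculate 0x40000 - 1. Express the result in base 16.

The trailing 4 digits are 0, so subtracting 1 borrows through: they become F and the next digit up decrements.

0x3FFFF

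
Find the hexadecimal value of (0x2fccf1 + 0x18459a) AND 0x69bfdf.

0x48128b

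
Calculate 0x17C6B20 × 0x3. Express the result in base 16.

Multiply each base-16 digit by 3, carrying:
  0×3 = 0 → write 0
  2×3 = 6 → write 6
  B×3 = 33 → write 1 carry 2
  6×3+2 = 20 → write 4 carry 1
  C×3+1 = 37 → write 5 carry 2
  7×3+2 = 23 → write 7 carry 1
  1×3+1 = 4 → write 4

0x4754160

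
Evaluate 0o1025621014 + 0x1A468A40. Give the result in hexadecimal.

0x229DAC4C

0o1025621014 = 0x857220C in hexadecimal.
Add column by column in base 16, right to left:
  C+0 = C
  0+4 = 4
  2+A = C
  2+8 = A
  7+6 = D
  5+4 = 9
  8+A = 2 carry 1
  0+1+1 = 2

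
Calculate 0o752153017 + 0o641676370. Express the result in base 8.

0o1614051407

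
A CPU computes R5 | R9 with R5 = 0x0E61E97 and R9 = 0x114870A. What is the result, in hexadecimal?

0x1F69F9F

OR each hex digit independently (no carries):
  0|1=1, E|1=F, 6|4=6, 1|8=9, E|7=F, 9|0=9, 7|A=F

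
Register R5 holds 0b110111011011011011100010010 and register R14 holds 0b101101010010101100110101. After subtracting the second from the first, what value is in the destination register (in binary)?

0b110001110001000101111011101

Subtract column by column in base 2:
  0-1 → 1 (borrow)
  1-0-1 → 0
  0-1 → 1 (borrow)
  0-0-1 → 1 (borrow)
  1-1-1 → 1 (borrow)
  0-1-1 → 0 (borrow)
  0-0-1 → 1 (borrow)
  0-0-1 → 1 (borrow)
  1-1-1 → 1 (borrow)
  1-1-1 → 1 (borrow)
  1-0-1 → 0
  0-1 → 1 (borrow)
  1-0-1 → 0
  1-1 → 0
  0-0 → 0
  1-0 → 1
  1-1 → 0
  0-0 → 0
  1-1 → 0
  1-0 → 1
  0-1 → 1 (borrow)
  1-1-1 → 1 (borrow)
  1-0-1 → 0
  1-1 → 0
  0-0 → 0
  1-0 → 1
  1-0 → 1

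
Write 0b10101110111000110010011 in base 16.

Group the bits into nibbles: 0101 0111 0111 0001 1001 0011 → 577193.

0x577193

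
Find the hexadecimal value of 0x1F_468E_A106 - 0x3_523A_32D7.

Subtract column by column in base 16:
  6-7 → F (borrow)
  0-D-1 → 2 (borrow)
  1-2-1 → E (borrow)
  A-3-1 → 6
  E-A → 4
  8-3 → 5
  6-2 → 4
  4-5 → F (borrow)
  F-3-1 → B
  1-0 → 1

0x1BF4546E2F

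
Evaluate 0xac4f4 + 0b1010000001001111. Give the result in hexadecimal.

0b1010000001001111 = 0xa04f in hexadecimal.
Add column by column in base 16, right to left:
  4+f = 3 carry 1
  f+4+1 = 4 carry 1
  4+0+1 = 5
  c+a = 6 carry 1
  a+0+1 = b

0xb6543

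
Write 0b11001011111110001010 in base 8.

Group the bits in threes: 011 001 011 111 110 001 010 → 3137612.

0o3137612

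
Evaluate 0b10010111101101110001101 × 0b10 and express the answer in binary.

0b100101111011011100011010

Multiply each base-2 digit by 2, carrying:
  1×2 = 2 → write 0 carry 1
  0×2+1 = 1 → write 1
  1×2 = 2 → write 0 carry 1
  1×2+1 = 3 → write 1 carry 1
  0×2+1 = 1 → write 1
  0×2 = 0 → write 0
  0×2 = 0 → write 0
  1×2 = 2 → write 0 carry 1
  1×2+1 = 3 → write 1 carry 1
  1×2+1 = 3 → write 1 carry 1
  0×2+1 = 1 → write 1
  1×2 = 2 → write 0 carry 1
  1×2+1 = 3 → write 1 carry 1
  0×2+1 = 1 → write 1
  1×2 = 2 → write 0 carry 1
  1×2+1 = 3 → write 1 carry 1
  1×2+1 = 3 → write 1 carry 1
  1×2+1 = 3 → write 1 carry 1
  0×2+1 = 1 → write 1
  1×2 = 2 → write 0 carry 1
  0×2+1 = 1 → write 1
  0×2 = 0 → write 0
  1×2 = 2 → write 0 carry 1
  remaining carry: 1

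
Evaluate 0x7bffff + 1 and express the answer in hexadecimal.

0x7c0000

The trailing 4 digits are F (max in base 16), so adding 1 cascades: they roll to 0 and the next digit up increments.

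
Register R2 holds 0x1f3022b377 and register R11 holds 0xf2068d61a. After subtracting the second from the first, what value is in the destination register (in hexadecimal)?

Subtract column by column in base 16:
  7-a → d (borrow)
  7-1-1 → 5
  3-6 → d (borrow)
  b-d-1 → d (borrow)
  2-8-1 → 9 (borrow)
  2-6-1 → b (borrow)
  0-0-1 → f (borrow)
  3-2-1 → 0
  f-f → 0
  1-0 → 1

0x100fb9dd5d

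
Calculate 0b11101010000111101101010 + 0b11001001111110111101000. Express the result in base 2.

0b110110100000110101010010

Add column by column in base 2, right to left:
  0+0 = 0
  1+0 = 1
  0+0 = 0
  1+1 = 0 carry 1
  0+0+1 = 1
  1+1 = 0 carry 1
  1+1+1 = 1 carry 1
  0+1+1 = 0 carry 1
  1+1+1 = 1 carry 1
  1+0+1 = 0 carry 1
  1+1+1 = 1 carry 1
  1+1+1 = 1 carry 1
  0+1+1 = 0 carry 1
  0+1+1 = 0 carry 1
  0+1+1 = 0 carry 1
  0+1+1 = 0 carry 1
  1+0+1 = 0 carry 1
  0+0+1 = 1
  1+1 = 0 carry 1
  0+0+1 = 1
  1+0 = 1
  1+1 = 0 carry 1
  1+1+1 = 1 carry 1
  final carry 1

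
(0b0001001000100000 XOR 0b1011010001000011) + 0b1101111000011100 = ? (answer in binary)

0b11000010001111111

First 0b0001001000100000 XOR 0b1011010001000011 = 0b1010011001100011.
Add column by column in base 2, right to left:
  1+0 = 1
  1+0 = 1
  0+1 = 1
  0+1 = 1
  0+1 = 1
  1+0 = 1
  1+0 = 1
  0+0 = 0
  0+0 = 0
  1+1 = 0 carry 1
  1+1+1 = 1 carry 1
  0+1+1 = 0 carry 1
  0+1+1 = 0 carry 1
  1+0+1 = 0 carry 1
  0+1+1 = 0 carry 1
  1+1+1 = 1 carry 1
  final carry 1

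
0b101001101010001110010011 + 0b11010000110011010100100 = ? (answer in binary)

0b1000011110000101000110111

Add column by column in base 2, right to left:
  1+0 = 1
  1+0 = 1
  0+1 = 1
  0+0 = 0
  1+0 = 1
  0+1 = 1
  0+0 = 0
  1+1 = 0 carry 1
  1+0+1 = 0 carry 1
  1+1+1 = 1 carry 1
  0+1+1 = 0 carry 1
  0+0+1 = 1
  0+0 = 0
  1+1 = 0 carry 1
  0+1+1 = 0 carry 1
  1+0+1 = 0 carry 1
  0+0+1 = 1
  1+0 = 1
  1+0 = 1
  0+1 = 1
  0+0 = 0
  1+1 = 0 carry 1
  0+1+1 = 0 carry 1
  1+0+1 = 0 carry 1
  final carry 1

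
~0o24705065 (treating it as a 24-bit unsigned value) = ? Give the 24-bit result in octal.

Each oct digit d becomes 7−d:
  2→5, 4→3, 7→0, 0→7, 5→2, 0→7, 6→1, 5→2

0o53072712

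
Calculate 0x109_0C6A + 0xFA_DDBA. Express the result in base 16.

Add column by column in base 16, right to left:
  A+A = 4 carry 1
  6+B+1 = 2 carry 1
  C+D+1 = A carry 1
  0+D+1 = E
  9+A = 3 carry 1
  0+F+1 = 0 carry 1
  1+0+1 = 2

0x203EA24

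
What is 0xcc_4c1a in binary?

Expand each hex digit to 4 bits: c=1100 c=1100 4=0100 c=1100 1=0001 a=1010.

0b110011000100110000011010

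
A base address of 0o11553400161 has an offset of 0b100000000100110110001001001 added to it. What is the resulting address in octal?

0o12154066272

0b100000000100110110001001001 = 0o400466111 in octal.
Add column by column in base 8, right to left:
  1+1 = 2
  6+1 = 7
  1+1 = 2
  0+6 = 6
  0+6 = 6
  4+4 = 0 carry 1
  3+0+1 = 4
  5+0 = 5
  5+4 = 1 carry 1
  1+0+1 = 2
  1+0 = 1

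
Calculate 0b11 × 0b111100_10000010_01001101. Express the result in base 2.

0b101101011000011011100111

Multiply each base-2 digit by 3, carrying:
  1×3 = 3 → write 1 carry 1
  0×3+1 = 1 → write 1
  1×3 = 3 → write 1 carry 1
  1×3+1 = 4 → write 0 carry 2
  0×3+2 = 2 → write 0 carry 1
  0×3+1 = 1 → write 1
  1×3 = 3 → write 1 carry 1
  0×3+1 = 1 → write 1
  0×3 = 0 → write 0
  1×3 = 3 → write 1 carry 1
  0×3+1 = 1 → write 1
  0×3 = 0 → write 0
  0×3 = 0 → write 0
  0×3 = 0 → write 0
  0×3 = 0 → write 0
  1×3 = 3 → write 1 carry 1
  0×3+1 = 1 → write 1
  0×3 = 0 → write 0
  1×3 = 3 → write 1 carry 1
  1×3+1 = 4 → write 0 carry 2
  1×3+2 = 5 → write 1 carry 2
  1×3+2 = 5 → write 1 carry 2
  remaining carry: 10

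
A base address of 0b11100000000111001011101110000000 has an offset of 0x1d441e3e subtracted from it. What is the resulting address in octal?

0b11100000000111001011101110000000 = 0o34007135600 in octal.
0x1d441e3e = 0o3521017076 in octal.
Subtract column by column in base 8:
  0-6 → 2 (borrow)
  0-7-1 → 0 (borrow)
  6-0-1 → 5
  5-7 → 6 (borrow)
  3-1-1 → 1
  1-0 → 1
  7-1 → 6
  0-2 → 6 (borrow)
  0-5-1 → 2 (borrow)
  4-3-1 → 0
  3-0 → 3

0o30266116502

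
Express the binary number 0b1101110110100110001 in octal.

0o1566461

Group the bits in threes: 001 101 110 110 100 110 001 → 1566461.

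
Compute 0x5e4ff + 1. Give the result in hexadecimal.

0x5e500

The trailing 2 digits are F (max in base 16), so adding 1 cascades: they roll to 0 and the next digit up increments.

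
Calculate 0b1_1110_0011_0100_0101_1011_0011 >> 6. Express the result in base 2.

Right shift by 6: drop the 6 least-significant bits.

0b1111000110100010110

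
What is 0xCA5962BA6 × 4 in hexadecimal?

0x329658AE98

Multiply each base-16 digit by 4, carrying:
  6×4 = 24 → write 8 carry 1
  A×4+1 = 41 → write 9 carry 2
  B×4+2 = 46 → write E carry 2
  2×4+2 = 10 → write A
  6×4 = 24 → write 8 carry 1
  9×4+1 = 37 → write 5 carry 2
  5×4+2 = 22 → write 6 carry 1
  A×4+1 = 41 → write 9 carry 2
  C×4+2 = 50 → write 2 carry 3
  remaining carry: 3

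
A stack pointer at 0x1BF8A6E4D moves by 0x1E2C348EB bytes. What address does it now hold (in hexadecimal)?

0x3A24DB738

Add column by column in base 16, right to left:
  D+B = 8 carry 1
  4+E+1 = 3 carry 1
  E+8+1 = 7 carry 1
  6+4+1 = B
  A+3 = D
  8+C = 4 carry 1
  F+2+1 = 2 carry 1
  B+E+1 = A carry 1
  1+1+1 = 3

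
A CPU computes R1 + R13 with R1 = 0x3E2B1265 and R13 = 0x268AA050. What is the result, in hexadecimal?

Add column by column in base 16, right to left:
  5+0 = 5
  6+5 = B
  2+0 = 2
  1+A = B
  B+A = 5 carry 1
  2+8+1 = B
  E+6 = 4 carry 1
  3+2+1 = 6

0x64B5B2B5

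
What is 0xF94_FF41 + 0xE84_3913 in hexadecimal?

0x1E193854

Add column by column in base 16, right to left:
  1+3 = 4
  4+1 = 5
  F+9 = 8 carry 1
  F+3+1 = 3 carry 1
  4+4+1 = 9
  9+8 = 1 carry 1
  F+E+1 = E carry 1
  final carry 1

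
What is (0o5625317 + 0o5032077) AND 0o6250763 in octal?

0o2250402

Add column by column in base 8, right to left:
  7+7 = 6 carry 1
  1+7+1 = 1 carry 1
  3+0+1 = 4
  5+2 = 7
  2+3 = 5
  6+0 = 6
  5+5 = 2 carry 1
  final carry 1
Sum = 0o12657416; now AND with 0o6250763:
  1&0=0, 2&6=2, 6&2=2, 5&5=5, 7&0=0, 4&7=4, 1&6=0, 6&3=2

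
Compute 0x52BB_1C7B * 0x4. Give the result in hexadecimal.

0x14AEC71EC

Multiply each base-16 digit by 4, carrying:
  B×4 = 44 → write C carry 2
  7×4+2 = 30 → write E carry 1
  C×4+1 = 49 → write 1 carry 3
  1×4+3 = 7 → write 7
  B×4 = 44 → write C carry 2
  B×4+2 = 46 → write E carry 2
  2×4+2 = 10 → write A
  5×4 = 20 → write 4 carry 1
  remaining carry: 1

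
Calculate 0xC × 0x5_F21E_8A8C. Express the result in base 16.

Multiply each base-16 digit by 12, carrying:
  C×12 = 144 → write 0 carry 9
  8×12+9 = 105 → write 9 carry 6
  A×12+6 = 126 → write E carry 7
  8×12+7 = 103 → write 7 carry 6
  E×12+6 = 174 → write E carry 10
  1×12+10 = 22 → write 6 carry 1
  2×12+1 = 25 → write 9 carry 1
  F×12+1 = 181 → write 5 carry 11
  5×12+11 = 71 → write 7 carry 4
  remaining carry: 4

0x47596E7E90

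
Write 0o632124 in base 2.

Each octal digit is 3 bits: 6=110 3=011 2=010 1=001 2=010 4=100.

0b110011010001010100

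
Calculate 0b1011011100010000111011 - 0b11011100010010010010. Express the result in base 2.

Subtract column by column in base 2:
  1-0 → 1
  1-1 → 0
  0-0 → 0
  1-0 → 1
  1-1 → 0
  1-0 → 1
  0-0 → 0
  0-1 → 1 (borrow)
  0-0-1 → 1 (borrow)
  0-0-1 → 1 (borrow)
  1-1-1 → 1 (borrow)
  0-0-1 → 1 (borrow)
  0-0-1 → 1 (borrow)
  0-0-1 → 1 (borrow)
  1-1-1 → 1 (borrow)
  1-1-1 → 1 (borrow)
  1-1-1 → 1 (borrow)
  0-0-1 → 1 (borrow)
  1-1-1 → 1 (borrow)
  1-1-1 → 1 (borrow)
  0-0-1 → 1 (borrow)
  1-0-1 → 0

0b111111111111110101001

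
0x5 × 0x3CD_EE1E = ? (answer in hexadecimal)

0x1305A696

Multiply each base-16 digit by 5, carrying:
  E×5 = 70 → write 6 carry 4
  1×5+4 = 9 → write 9
  E×5 = 70 → write 6 carry 4
  E×5+4 = 74 → write A carry 4
  D×5+4 = 69 → write 5 carry 4
  C×5+4 = 64 → write 0 carry 4
  3×5+4 = 19 → write 3 carry 1
  remaining carry: 1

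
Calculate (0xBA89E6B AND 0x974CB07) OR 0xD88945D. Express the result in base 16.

0xDA89E5F

0xBA89E6B AND 0x974CB07 = 0x9208A03.
Then OR with 0xD88945D.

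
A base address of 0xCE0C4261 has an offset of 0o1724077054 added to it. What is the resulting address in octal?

0o33527140215

0xCE0C4261 = 0o31603041141 in octal.
Add column by column in base 8, right to left:
  1+4 = 5
  4+5 = 1 carry 1
  1+0+1 = 2
  1+7 = 0 carry 1
  4+7+1 = 4 carry 1
  0+0+1 = 1
  3+4 = 7
  0+2 = 2
  6+7 = 5 carry 1
  1+1+1 = 3
  3+0 = 3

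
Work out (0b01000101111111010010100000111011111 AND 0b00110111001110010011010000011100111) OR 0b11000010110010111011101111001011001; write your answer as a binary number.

0b11000111111110111011101111011011111

0b01000101111111010010100000111011111 AND 0b00110111001110010011010000011100111 = 0b00000101001110010010000000011000111.
Then OR with 0b11000010110010111011101111001011001.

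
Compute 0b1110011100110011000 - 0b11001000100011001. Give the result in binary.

0b1011010100001111111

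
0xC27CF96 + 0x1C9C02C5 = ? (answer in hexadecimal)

0x28C3D25B

Add column by column in base 16, right to left:
  6+5 = B
  9+C = 5 carry 1
  F+2+1 = 2 carry 1
  C+0+1 = D
  7+C = 3 carry 1
  2+9+1 = C
  C+C = 8 carry 1
  0+1+1 = 2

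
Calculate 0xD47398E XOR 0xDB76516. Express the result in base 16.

0x0F05C98

XOR each hex digit independently (no carries):
  D^D=0, 4^B=F, 7^7=0, 3^6=5, 9^5=C, 8^1=9, E^6=8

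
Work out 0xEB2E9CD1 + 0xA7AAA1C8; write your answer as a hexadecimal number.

0x192D93E99

Add column by column in base 16, right to left:
  1+8 = 9
  D+C = 9 carry 1
  C+1+1 = E
  9+A = 3 carry 1
  E+A+1 = 9 carry 1
  2+A+1 = D
  B+7 = 2 carry 1
  E+A+1 = 9 carry 1
  final carry 1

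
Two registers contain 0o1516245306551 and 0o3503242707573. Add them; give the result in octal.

0o5221510216344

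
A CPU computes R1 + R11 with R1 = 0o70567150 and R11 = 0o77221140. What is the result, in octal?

Add column by column in base 8, right to left:
  0+0 = 0
  5+4 = 1 carry 1
  1+1+1 = 3
  7+1 = 0 carry 1
  6+2+1 = 1 carry 1
  5+2+1 = 0 carry 1
  0+7+1 = 0 carry 1
  7+7+1 = 7 carry 1
  final carry 1

0o170010310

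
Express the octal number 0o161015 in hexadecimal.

Each octal digit is 3 bits: 1=001 6=110 1=001 0=000 1=001 5=101.
Group the bits into nibbles: 1110 0010 0000 1101 → E20D.

0xE20D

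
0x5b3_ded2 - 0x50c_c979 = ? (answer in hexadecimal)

0xa71559

Subtract column by column in base 16:
  2-9 → 9 (borrow)
  d-7-1 → 5
  e-9 → 5
  d-c → 1
  3-c → 7 (borrow)
  b-0-1 → a
  5-5 → 0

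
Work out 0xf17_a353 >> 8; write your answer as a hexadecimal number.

0xf17a3

Shifting right by 8 bits = 2 hex digits: drop the last 2.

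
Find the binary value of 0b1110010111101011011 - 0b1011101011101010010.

0b10101100000001001

Subtract column by column in base 2:
  1-0 → 1
  1-1 → 0
  0-0 → 0
  1-0 → 1
  1-1 → 0
  0-0 → 0
  1-1 → 0
  0-0 → 0
  1-1 → 0
  1-1 → 0
  1-1 → 0
  1-0 → 1
  0-1 → 1 (borrow)
  1-0-1 → 0
  0-1 → 1 (borrow)
  0-1-1 → 0 (borrow)
  1-1-1 → 1 (borrow)
  1-0-1 → 0
  1-1 → 0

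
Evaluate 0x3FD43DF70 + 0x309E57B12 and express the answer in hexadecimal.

0x707295A82

Add column by column in base 16, right to left:
  0+2 = 2
  7+1 = 8
  F+B = A carry 1
  D+7+1 = 5 carry 1
  3+5+1 = 9
  4+E = 2 carry 1
  D+9+1 = 7 carry 1
  F+0+1 = 0 carry 1
  3+3+1 = 7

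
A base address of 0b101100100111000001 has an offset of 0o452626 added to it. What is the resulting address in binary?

0b1010001111101010111

0o452626 = 0b100101010110010110 in binary.
Add column by column in base 2, right to left:
  1+0 = 1
  0+1 = 1
  0+1 = 1
  0+0 = 0
  0+1 = 1
  0+0 = 0
  1+0 = 1
  1+1 = 0 carry 1
  1+1+1 = 1 carry 1
  0+0+1 = 1
  0+1 = 1
  1+0 = 1
  0+1 = 1
  0+0 = 0
  1+1 = 0 carry 1
  1+0+1 = 0 carry 1
  0+0+1 = 1
  1+1 = 0 carry 1
  final carry 1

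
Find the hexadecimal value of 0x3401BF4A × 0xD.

Multiply each base-16 digit by 13, carrying:
  A×13 = 130 → write 2 carry 8
  4×13+8 = 60 → write C carry 3
  F×13+3 = 198 → write 6 carry 12
  B×13+12 = 155 → write B carry 9
  1×13+9 = 22 → write 6 carry 1
  0×13+1 = 1 → write 1
  4×13 = 52 → write 4 carry 3
  3×13+3 = 42 → write A carry 2
  remaining carry: 2

0x2A416B6C2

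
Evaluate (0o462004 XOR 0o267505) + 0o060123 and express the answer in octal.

0o665624

First 0o462004 XOR 0o267505 = 0o605501.
Add column by column in base 8, right to left:
  1+3 = 4
  0+2 = 2
  5+1 = 6
  5+0 = 5
  0+6 = 6
  6+0 = 6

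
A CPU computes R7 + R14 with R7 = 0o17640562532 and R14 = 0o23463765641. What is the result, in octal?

0o43324550373

Add column by column in base 8, right to left:
  2+1 = 3
  3+4 = 7
  5+6 = 3 carry 1
  2+5+1 = 0 carry 1
  6+6+1 = 5 carry 1
  5+7+1 = 5 carry 1
  0+3+1 = 4
  4+6 = 2 carry 1
  6+4+1 = 3 carry 1
  7+3+1 = 3 carry 1
  1+2+1 = 4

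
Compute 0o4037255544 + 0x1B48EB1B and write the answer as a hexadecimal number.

0o4037255544 = 0x207D5B64 in hexadecimal.
Add column by column in base 16, right to left:
  4+B = F
  6+1 = 7
  B+B = 6 carry 1
  5+E+1 = 4 carry 1
  D+8+1 = 6 carry 1
  7+4+1 = C
  0+B = B
  2+1 = 3

0x3BC6467F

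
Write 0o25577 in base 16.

0x2b7f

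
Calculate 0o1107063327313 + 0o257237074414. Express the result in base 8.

Add column by column in base 8, right to left:
  3+4 = 7
  1+1 = 2
  3+4 = 7
  7+4 = 3 carry 1
  2+7+1 = 2 carry 1
  3+0+1 = 4
  3+7 = 2 carry 1
  6+3+1 = 2 carry 1
  0+2+1 = 3
  7+7 = 6 carry 1
  0+5+1 = 6
  1+2 = 3
  1+0 = 1

0o1366322423727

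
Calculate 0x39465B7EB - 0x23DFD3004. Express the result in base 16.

0x1566887E7

Subtract column by column in base 16:
  B-4 → 7
  E-0 → E
  7-0 → 7
  B-3 → 8
  5-D → 8 (borrow)
  6-F-1 → 6 (borrow)
  4-D-1 → 6 (borrow)
  9-3-1 → 5
  3-2 → 1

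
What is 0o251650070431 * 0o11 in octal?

Multiply each base-8 digit by 9, carrying:
  1×9 = 9 → write 1 carry 1
  3×9+1 = 28 → write 4 carry 3
  4×9+3 = 39 → write 7 carry 4
  0×9+4 = 4 → write 4
  7×9 = 63 → write 7 carry 7
  0×9+7 = 7 → write 7
  0×9 = 0 → write 0
  5×9 = 45 → write 5 carry 5
  6×9+5 = 59 → write 3 carry 7
  1×9+7 = 16 → write 0 carry 2
  5×9+2 = 47 → write 7 carry 5
  2×9+5 = 23 → write 7 carry 2
  remaining carry: 2

0o2770350774741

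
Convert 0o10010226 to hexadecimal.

Each octal digit is 3 bits: 1=001 0=000 0=000 1=001 0=000 2=010 2=010 6=110.
Group the bits into nibbles: 0010 0000 0001 0000 1001 0110 → 201096.

0x201096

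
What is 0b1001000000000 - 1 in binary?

0b1000111111111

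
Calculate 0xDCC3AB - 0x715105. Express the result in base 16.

Subtract column by column in base 16:
  B-5 → 6
  A-0 → A
  3-1 → 2
  C-5 → 7
  C-1 → B
  D-7 → 6

0x6B72A6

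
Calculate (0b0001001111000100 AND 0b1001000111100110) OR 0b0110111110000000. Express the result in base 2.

0b111111111000100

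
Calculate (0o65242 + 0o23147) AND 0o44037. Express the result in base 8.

Add column by column in base 8, right to left:
  2+7 = 1 carry 1
  4+4+1 = 1 carry 1
  2+1+1 = 4
  5+3 = 0 carry 1
  6+2+1 = 1 carry 1
  final carry 1
Sum = 0o110411; now AND with 0o44037:
  1&0=0, 1&4=0, 0&4=0, 4&0=0, 1&3=1, 1&7=1

0o11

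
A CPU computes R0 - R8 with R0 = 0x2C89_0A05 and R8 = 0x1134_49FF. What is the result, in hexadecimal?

0x1B54C006

Subtract column by column in base 16:
  5-F → 6 (borrow)
  0-F-1 → 0 (borrow)
  A-9-1 → 0
  0-4 → C (borrow)
  9-4-1 → 4
  8-3 → 5
  C-1 → B
  2-1 → 1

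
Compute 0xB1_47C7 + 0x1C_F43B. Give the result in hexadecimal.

Add column by column in base 16, right to left:
  7+B = 2 carry 1
  C+3+1 = 0 carry 1
  7+4+1 = C
  4+F = 3 carry 1
  1+C+1 = E
  B+1 = C

0xCE3C02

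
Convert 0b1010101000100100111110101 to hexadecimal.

0x15449F5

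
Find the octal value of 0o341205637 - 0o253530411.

Subtract column by column in base 8:
  7-1 → 6
  3-1 → 2
  6-4 → 2
  5-0 → 5
  0-3 → 5 (borrow)
  2-5-1 → 4 (borrow)
  1-3-1 → 5 (borrow)
  4-5-1 → 6 (borrow)
  3-2-1 → 0

0o65455226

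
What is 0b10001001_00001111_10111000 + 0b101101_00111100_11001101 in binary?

Add column by column in base 2, right to left:
  0+1 = 1
  0+0 = 0
  0+1 = 1
  1+1 = 0 carry 1
  1+0+1 = 0 carry 1
  1+0+1 = 0 carry 1
  0+1+1 = 0 carry 1
  1+1+1 = 1 carry 1
  1+0+1 = 0 carry 1
  1+0+1 = 0 carry 1
  1+1+1 = 1 carry 1
  1+1+1 = 1 carry 1
  0+1+1 = 0 carry 1
  0+1+1 = 0 carry 1
  0+0+1 = 1
  0+0 = 0
  1+1 = 0 carry 1
  0+0+1 = 1
  0+1 = 1
  1+1 = 0 carry 1
  0+0+1 = 1
  0+1 = 1
  0+0 = 0
  1+0 = 1

0b101101100100110010000101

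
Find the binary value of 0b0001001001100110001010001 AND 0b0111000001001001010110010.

AND bit by bit (1 only where both bits are 1):
  0001001001100110001010001
& 0111000001001001010110010
= 0001000001000000000010000

0b0001000001000000000010000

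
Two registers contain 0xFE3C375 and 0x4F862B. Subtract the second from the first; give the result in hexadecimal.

Subtract column by column in base 16:
  5-B → A (borrow)
  7-2-1 → 4
  3-6 → D (borrow)
  C-8-1 → 3
  3-F → 4 (borrow)
  E-4-1 → 9
  F-0 → F

0xF943D4A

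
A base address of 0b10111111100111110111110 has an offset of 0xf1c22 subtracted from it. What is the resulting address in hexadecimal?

0b10111111100111110111110 = 0x5fcfbe in hexadecimal.
Subtract column by column in base 16:
  e-2 → c
  b-2 → 9
  f-c → 3
  c-1 → b
  f-f → 0
  5-0 → 5

0x50b39c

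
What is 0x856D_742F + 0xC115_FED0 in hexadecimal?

0x1468372FF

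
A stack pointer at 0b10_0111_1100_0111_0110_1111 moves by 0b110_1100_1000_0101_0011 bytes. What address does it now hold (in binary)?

0b1011101000111111000010

Add column by column in base 2, right to left:
  1+1 = 0 carry 1
  1+1+1 = 1 carry 1
  1+0+1 = 0 carry 1
  1+0+1 = 0 carry 1
  0+1+1 = 0 carry 1
  1+0+1 = 0 carry 1
  1+1+1 = 1 carry 1
  0+0+1 = 1
  1+0 = 1
  1+0 = 1
  1+0 = 1
  0+1 = 1
  0+0 = 0
  0+0 = 0
  1+1 = 0 carry 1
  1+1+1 = 1 carry 1
  1+0+1 = 0 carry 1
  1+1+1 = 1 carry 1
  1+1+1 = 1 carry 1
  0+0+1 = 1
  0+0 = 0
  1+0 = 1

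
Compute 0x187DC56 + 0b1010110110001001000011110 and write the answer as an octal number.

0x187DC56 = 0o141756126 in octal.
0b1010110110001001000011110 = 0o126611036 in octal.
Add column by column in base 8, right to left:
  6+6 = 4 carry 1
  2+3+1 = 6
  1+0 = 1
  6+1 = 7
  5+1 = 6
  7+6 = 5 carry 1
  1+6+1 = 0 carry 1
  4+2+1 = 7
  1+1 = 2

0o270567164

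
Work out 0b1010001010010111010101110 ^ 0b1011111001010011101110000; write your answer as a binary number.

0b0001110011000100111011110

XOR bit by bit (1 where the bits differ):
  1010001010010111010101110
^ 1011111001010011101110000
= 0001110011000100111011110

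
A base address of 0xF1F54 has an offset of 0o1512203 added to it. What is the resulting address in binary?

0xF1F54 = 0b11110001111101010100 in binary.
0o1512203 = 0b1101001010010000011 in binary.
Add column by column in base 2, right to left:
  0+1 = 1
  0+1 = 1
  1+0 = 1
  0+0 = 0
  1+0 = 1
  0+0 = 0
  1+0 = 1
  0+1 = 1
  1+0 = 1
  1+0 = 1
  1+1 = 0 carry 1
  1+0+1 = 0 carry 1
  1+1+1 = 1 carry 1
  0+0+1 = 1
  0+0 = 0
  0+1 = 1
  1+0 = 1
  1+1 = 0 carry 1
  1+1+1 = 1 carry 1
  1+0+1 = 0 carry 1
  final carry 1

0b101011011001111010111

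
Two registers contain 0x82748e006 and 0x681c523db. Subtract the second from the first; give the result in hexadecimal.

0x1a583bc2b

Subtract column by column in base 16:
  6-b → b (borrow)
  0-d-1 → 2 (borrow)
  0-3-1 → c (borrow)
  e-2-1 → b
  8-5 → 3
  4-c → 8 (borrow)
  7-1-1 → 5
  2-8 → a (borrow)
  8-6-1 → 1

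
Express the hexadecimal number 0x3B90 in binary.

0b11101110010000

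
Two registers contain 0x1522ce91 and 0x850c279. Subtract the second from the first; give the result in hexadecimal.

Subtract column by column in base 16:
  1-9 → 8 (borrow)
  9-7-1 → 1
  e-2 → c
  c-c → 0
  2-0 → 2
  2-5 → d (borrow)
  5-8-1 → c (borrow)
  1-0-1 → 0

0xcd20c18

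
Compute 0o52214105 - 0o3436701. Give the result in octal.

0o46555204

Subtract column by column in base 8:
  5-1 → 4
  0-0 → 0
  1-7 → 2 (borrow)
  4-6-1 → 5 (borrow)
  1-3-1 → 5 (borrow)
  2-4-1 → 5 (borrow)
  2-3-1 → 6 (borrow)
  5-0-1 → 4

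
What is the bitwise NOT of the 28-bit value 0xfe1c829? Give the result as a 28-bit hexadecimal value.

Each hex digit d becomes f−d:
  f→0, e→1, 1→e, c→3, 8→7, 2→d, 9→6

0x01e37d6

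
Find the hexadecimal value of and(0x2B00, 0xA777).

0x2300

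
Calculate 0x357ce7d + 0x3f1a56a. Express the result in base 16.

0x74973e7

Add column by column in base 16, right to left:
  d+a = 7 carry 1
  7+6+1 = e
  e+5 = 3 carry 1
  c+a+1 = 7 carry 1
  7+1+1 = 9
  5+f = 4 carry 1
  3+3+1 = 7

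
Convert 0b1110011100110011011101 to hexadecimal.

0x39CCDD

Group the bits into nibbles: 0011 1001 1100 1100 1101 1101 → 39CCDD.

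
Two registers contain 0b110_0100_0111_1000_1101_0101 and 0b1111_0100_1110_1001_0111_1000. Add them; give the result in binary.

0b1010110010110001001001101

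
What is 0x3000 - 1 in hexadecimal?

0x2fff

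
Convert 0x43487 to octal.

Expand each hex digit to 4 bits: 4=0100 3=0011 4=0100 8=1000 7=0111.
Group the bits in threes: 001 000 011 010 010 000 111 → 1032207.

0o1032207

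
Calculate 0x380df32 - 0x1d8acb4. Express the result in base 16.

0x1a8327e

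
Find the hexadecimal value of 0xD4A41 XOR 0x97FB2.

XOR each hex digit independently (no carries):
  D^9=4, 4^7=3, A^F=5, 4^B=F, 1^2=3

0x435F3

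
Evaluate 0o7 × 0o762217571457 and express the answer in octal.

0o6637756123111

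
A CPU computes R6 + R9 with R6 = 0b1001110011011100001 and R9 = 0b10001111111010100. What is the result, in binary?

Add column by column in base 2, right to left:
  1+0 = 1
  0+0 = 0
  0+1 = 1
  0+0 = 0
  0+1 = 1
  1+0 = 1
  1+1 = 0 carry 1
  1+1+1 = 1 carry 1
  0+1+1 = 0 carry 1
  1+1+1 = 1 carry 1
  1+1+1 = 1 carry 1
  0+1+1 = 0 carry 1
  0+1+1 = 0 carry 1
  1+0+1 = 0 carry 1
  1+0+1 = 0 carry 1
  1+0+1 = 0 carry 1
  0+1+1 = 0 carry 1
  0+0+1 = 1
  1+0 = 1

0b1100000011010110101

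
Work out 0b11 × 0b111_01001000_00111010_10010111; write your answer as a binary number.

Multiply each base-2 digit by 3, carrying:
  1×3 = 3 → write 1 carry 1
  1×3+1 = 4 → write 0 carry 2
  1×3+2 = 5 → write 1 carry 2
  0×3+2 = 2 → write 0 carry 1
  1×3+1 = 4 → write 0 carry 2
  0×3+2 = 2 → write 0 carry 1
  0×3+1 = 1 → write 1
  1×3 = 3 → write 1 carry 1
  0×3+1 = 1 → write 1
  1×3 = 3 → write 1 carry 1
  0×3+1 = 1 → write 1
  1×3 = 3 → write 1 carry 1
  1×3+1 = 4 → write 0 carry 2
  1×3+2 = 5 → write 1 carry 2
  0×3+2 = 2 → write 0 carry 1
  0×3+1 = 1 → write 1
  0×3 = 0 → write 0
  0×3 = 0 → write 0
  0×3 = 0 → write 0
  1×3 = 3 → write 1 carry 1
  0×3+1 = 1 → write 1
  0×3 = 0 → write 0
  1×3 = 3 → write 1 carry 1
  0×3+1 = 1 → write 1
  1×3 = 3 → write 1 carry 1
  1×3+1 = 4 → write 0 carry 2
  1×3+2 = 5 → write 1 carry 2
  remaining carry: 10

0b10101110110001010111111000101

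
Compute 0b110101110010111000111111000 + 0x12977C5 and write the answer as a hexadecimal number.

0x7E2E9BD

0b110101110010111000111111000 = 0x6B971F8 in hexadecimal.
Add column by column in base 16, right to left:
  8+5 = D
  F+C = B carry 1
  1+7+1 = 9
  7+7 = E
  9+9 = 2 carry 1
  B+2+1 = E
  6+1 = 7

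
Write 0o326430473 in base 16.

0x35a313b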